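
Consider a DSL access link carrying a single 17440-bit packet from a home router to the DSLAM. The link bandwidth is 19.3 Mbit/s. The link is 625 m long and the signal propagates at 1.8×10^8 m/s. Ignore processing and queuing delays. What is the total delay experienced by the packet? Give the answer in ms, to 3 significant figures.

0.907 ms

Transmission delay = L/R = 17440 / 19300000 = 0.903627 ms.
Propagation delay = d/s = 625 m / 180000000 m/s = 0.00347222 ms.
Total = 0.907 ms.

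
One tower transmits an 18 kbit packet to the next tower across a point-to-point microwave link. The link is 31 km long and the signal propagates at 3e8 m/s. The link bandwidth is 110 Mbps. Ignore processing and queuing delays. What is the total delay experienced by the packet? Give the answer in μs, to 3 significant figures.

267 μs

L = 18000 bits.
Transmission delay = L/R = 18000 / 110000000 = 163.636 μs.
Propagation delay = d/s = 31000 m / 300000000 m/s = 103.333 μs.
Total = 267 μs.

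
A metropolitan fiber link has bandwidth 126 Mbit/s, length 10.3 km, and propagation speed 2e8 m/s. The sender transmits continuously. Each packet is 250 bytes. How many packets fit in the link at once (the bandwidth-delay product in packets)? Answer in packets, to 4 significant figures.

Propagation delay = 10300 / 200000000 = 5.15e-05 s.
BDP = R × t_prop = 126000000 × 5.15e-05 = 6489 bits.
In packets of 2000 bits: 3.245 packets.

3.245 packets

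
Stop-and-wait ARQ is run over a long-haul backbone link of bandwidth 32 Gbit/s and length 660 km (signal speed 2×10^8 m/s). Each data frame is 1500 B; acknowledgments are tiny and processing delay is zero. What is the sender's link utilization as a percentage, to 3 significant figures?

0.00568 %

t_tx = L/R = 12000/32000000000 = 3.75e-07 s.
t_prop = 660000/200000000 = 0.0033 s; RTT = 0.0066 s.
Cycle = t_tx + RTT = 0.00660038 s.
Utilization = t_tx / cycle = 3.75e-07/0.00660038 = 0.00568 %.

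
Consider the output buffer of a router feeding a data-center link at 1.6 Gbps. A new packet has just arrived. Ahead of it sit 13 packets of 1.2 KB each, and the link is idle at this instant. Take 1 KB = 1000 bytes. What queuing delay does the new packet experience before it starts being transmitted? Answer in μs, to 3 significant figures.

Each queued packet: L/R = 9600/1600000000 = 6 μs.
13 queued → 78 μs.
Queuing delay = 78.0 μs.

78.0 μs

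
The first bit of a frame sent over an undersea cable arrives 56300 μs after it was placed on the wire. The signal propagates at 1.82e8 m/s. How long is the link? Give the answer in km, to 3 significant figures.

d = s × t_prop = 182000000 × 0.0563 = 10200 km.

10200 km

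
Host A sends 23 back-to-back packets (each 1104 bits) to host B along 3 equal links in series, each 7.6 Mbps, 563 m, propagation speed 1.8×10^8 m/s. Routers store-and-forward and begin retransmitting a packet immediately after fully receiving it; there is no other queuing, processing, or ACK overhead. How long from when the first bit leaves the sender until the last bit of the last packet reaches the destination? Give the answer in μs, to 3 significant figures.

Per-hop transmission t_tx = L/R = 1104/7600000 = 145.263 μs.
Per-hop propagation t_prop = 563/180000000 = 3.12778 μs.
Pipeline fill: first packet needs 3·t_tx to clear all hops; remaining 22 packets each add one t_tx.
Total = (3+23-1)·t_tx + 3·t_prop = 25·145.263 + 3·3.12778 = 3640 μs.

3640 μs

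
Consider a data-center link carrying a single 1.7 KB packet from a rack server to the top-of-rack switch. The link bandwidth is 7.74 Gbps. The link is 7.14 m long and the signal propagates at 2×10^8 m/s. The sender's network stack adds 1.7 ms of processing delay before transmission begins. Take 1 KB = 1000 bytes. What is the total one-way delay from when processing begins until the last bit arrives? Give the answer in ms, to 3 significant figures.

L = 13600 bits.
Transmission delay = L/R = 13600 / 7740000000 = 0.00175711 ms.
Propagation delay = d/s = 7.14 m / 200000000 m/s = 3.57e-05 ms.
Plus processing delay 1.7 ms = 1.7 ms.
Total = 1.70 ms.

1.70 ms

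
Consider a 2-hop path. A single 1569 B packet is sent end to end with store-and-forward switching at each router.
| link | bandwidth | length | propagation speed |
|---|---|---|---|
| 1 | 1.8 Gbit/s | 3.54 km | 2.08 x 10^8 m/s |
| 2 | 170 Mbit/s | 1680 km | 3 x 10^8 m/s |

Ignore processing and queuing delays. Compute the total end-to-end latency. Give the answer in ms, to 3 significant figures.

L = 1569 × 8 = 12552 bits.
Transmission delays (L/R per hop): 0.00697333, 0.0738353 ms; sum = 0.0808086 ms.
Propagation delays (d/s per hop): 0.0170192, 5.6 ms; sum = 5.61702 ms.
End-to-end = 5.70 ms.

5.70 ms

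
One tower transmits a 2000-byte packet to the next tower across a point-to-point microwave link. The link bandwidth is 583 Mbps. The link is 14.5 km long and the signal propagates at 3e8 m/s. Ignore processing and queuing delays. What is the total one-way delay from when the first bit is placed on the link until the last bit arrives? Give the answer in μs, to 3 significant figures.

L = 2000 × 8 = 16000 bits.
Transmission delay = L/R = 16000 / 583000000 = 27.4443 μs.
Propagation delay = d/s = 14500 m / 300000000 m/s = 48.3333 μs.
Total = 75.8 μs.

75.8 μs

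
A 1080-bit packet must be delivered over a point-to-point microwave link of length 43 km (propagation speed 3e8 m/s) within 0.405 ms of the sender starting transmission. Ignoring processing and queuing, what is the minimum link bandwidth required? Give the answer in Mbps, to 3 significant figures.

Propagation delay = 43000 / 300000000 = 0.143333 ms.
Transmission budget = 0.405 − 0.143333 = 0.261667 ms.
R ≥ L / t_tx = 1080 bits / 0.000261667 s = 4.13 Mbps.

4.13 Mbps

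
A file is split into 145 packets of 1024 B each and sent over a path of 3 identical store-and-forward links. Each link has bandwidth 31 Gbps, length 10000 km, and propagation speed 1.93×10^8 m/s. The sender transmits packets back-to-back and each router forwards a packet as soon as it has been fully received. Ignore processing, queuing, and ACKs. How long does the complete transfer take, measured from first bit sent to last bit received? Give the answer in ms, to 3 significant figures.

155 ms

Per-hop transmission t_tx = L/R = 8192/31000000000 = 0.000264258 ms.
Per-hop propagation t_prop = 10000000/193000000 = 51.8135 ms.
Pipeline fill: first packet needs 3·t_tx to clear all hops; remaining 144 packets each add one t_tx.
Total = (3+145-1)·t_tx + 3·t_prop = 147·0.000264258 + 3·51.8135 = 155 ms.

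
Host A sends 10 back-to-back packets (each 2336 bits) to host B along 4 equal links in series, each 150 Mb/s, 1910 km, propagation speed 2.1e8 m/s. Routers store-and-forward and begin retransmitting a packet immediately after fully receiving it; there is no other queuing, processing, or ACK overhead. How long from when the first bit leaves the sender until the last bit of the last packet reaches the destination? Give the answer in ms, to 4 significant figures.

36.58 ms

Per-hop transmission t_tx = L/R = 2336/150000000 = 0.0155733 ms.
Per-hop propagation t_prop = 1910000/210000000 = 9.09524 ms.
Pipeline fill: first packet needs 4·t_tx to clear all hops; remaining 9 packets each add one t_tx.
Total = (4+10-1)·t_tx + 4·t_prop = 13·0.0155733 + 4·9.09524 = 36.58 ms.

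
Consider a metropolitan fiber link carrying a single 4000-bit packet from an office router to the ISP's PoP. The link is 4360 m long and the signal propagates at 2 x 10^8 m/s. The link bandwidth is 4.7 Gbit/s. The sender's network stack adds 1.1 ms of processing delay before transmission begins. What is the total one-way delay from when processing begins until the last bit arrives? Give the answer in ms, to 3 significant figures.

1.12 ms

Transmission delay = L/R = 4000 / 4700000000 = 0.000851064 ms.
Propagation delay = d/s = 4360 m / 200000000 m/s = 0.0218 ms.
Plus processing delay 1.1 ms = 1.1 ms.
Total = 1.12 ms.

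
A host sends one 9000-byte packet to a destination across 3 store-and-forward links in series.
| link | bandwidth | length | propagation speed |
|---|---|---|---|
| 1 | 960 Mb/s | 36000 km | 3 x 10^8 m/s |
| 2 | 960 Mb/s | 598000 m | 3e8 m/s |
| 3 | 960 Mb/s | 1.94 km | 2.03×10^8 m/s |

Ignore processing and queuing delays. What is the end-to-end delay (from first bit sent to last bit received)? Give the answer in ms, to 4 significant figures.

122.2 ms

L = 9000 × 8 = 72000 bits.
Transmission delay per hop = L/R = 72000/960000000 = 0.075 ms; 3 hops → 0.225 ms.
Propagation delays (d/s per hop): 120, 1.99333, 0.00955665 ms; sum = 122.003 ms.
End-to-end = 122.2 ms.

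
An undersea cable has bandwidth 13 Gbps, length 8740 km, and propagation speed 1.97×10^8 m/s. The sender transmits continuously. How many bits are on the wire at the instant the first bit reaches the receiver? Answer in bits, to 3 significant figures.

577000000 bits

Propagation delay = 8740000 / 197000000 = 0.0443655 s.
BDP = R × t_prop = 13000000000 × 0.0443655 = 576751000 bits.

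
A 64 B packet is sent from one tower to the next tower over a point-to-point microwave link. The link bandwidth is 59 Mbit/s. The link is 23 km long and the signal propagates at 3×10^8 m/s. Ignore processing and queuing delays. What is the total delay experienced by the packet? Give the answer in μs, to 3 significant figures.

85.3 μs

L = 64 × 8 = 512 bits.
Transmission delay = L/R = 512 / 59000000 = 8.67797 μs.
Propagation delay = d/s = 23000 m / 300000000 m/s = 76.6667 μs.
Total = 85.3 μs.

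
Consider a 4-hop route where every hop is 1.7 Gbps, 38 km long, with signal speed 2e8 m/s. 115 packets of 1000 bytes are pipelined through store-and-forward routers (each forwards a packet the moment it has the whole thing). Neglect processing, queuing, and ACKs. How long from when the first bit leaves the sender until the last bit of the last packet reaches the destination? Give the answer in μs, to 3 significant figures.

Per-hop transmission t_tx = L/R = 8000/1700000000 = 4.70588 μs.
Per-hop propagation t_prop = 38000/200000000 = 190 μs.
Pipeline fill: first packet needs 4·t_tx to clear all hops; remaining 114 packets each add one t_tx.
Total = (4+115-1)·t_tx + 4·t_prop = 118·4.70588 + 4·190 = 1320 μs.

1320 μs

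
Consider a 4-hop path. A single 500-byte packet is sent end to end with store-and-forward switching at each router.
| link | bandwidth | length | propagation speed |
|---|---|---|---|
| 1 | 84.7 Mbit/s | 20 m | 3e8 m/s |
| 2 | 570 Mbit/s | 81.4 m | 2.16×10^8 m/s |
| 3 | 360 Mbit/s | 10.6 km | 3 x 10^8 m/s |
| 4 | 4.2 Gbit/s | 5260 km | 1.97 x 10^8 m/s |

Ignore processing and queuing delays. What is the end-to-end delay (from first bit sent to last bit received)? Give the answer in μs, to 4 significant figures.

26800 μs

L = 500 × 8 = 4000 bits.
Transmission delays (L/R per hop): 47.2255, 7.01754, 11.1111, 0.952381 μs; sum = 66.3065 μs.
Propagation delays (d/s per hop): 0.0666667, 0.376852, 35.3333, 26700.5 μs; sum = 26736.3 μs.
End-to-end = 26800 μs.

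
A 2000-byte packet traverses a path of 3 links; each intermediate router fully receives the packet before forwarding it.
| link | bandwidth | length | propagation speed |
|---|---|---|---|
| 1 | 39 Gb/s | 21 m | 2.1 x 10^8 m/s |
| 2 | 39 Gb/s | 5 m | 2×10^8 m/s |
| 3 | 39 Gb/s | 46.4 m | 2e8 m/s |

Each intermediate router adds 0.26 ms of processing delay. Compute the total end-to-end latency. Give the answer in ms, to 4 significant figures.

L = 2000 × 8 = 16000 bits.
Transmission delay per hop = L/R = 16000/39000000000 = 0.000410256 ms; 3 hops → 0.00123077 ms.
Propagation delays (d/s per hop): 0.0001, 2.5e-05, 0.000232 ms; sum = 0.000357 ms.
Processing at 2 router(s): 2 × 0.26 ms = 0.52 ms.
End-to-end = 0.5216 ms.

0.5216 ms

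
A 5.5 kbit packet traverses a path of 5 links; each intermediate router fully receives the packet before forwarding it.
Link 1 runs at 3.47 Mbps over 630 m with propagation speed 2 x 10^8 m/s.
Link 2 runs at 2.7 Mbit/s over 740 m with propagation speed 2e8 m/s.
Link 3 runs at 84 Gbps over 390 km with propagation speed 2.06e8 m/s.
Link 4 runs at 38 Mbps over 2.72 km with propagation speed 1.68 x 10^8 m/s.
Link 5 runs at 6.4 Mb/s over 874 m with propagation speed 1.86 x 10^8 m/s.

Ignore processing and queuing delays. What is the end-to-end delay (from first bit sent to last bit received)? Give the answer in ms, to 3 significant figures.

6.55 ms

L = 5500 bits.
Transmission delays (L/R per hop): 1.58501, 2.03704, 6.54762e-05, 0.144737, 0.859375 ms; sum = 4.62623 ms.
Propagation delays (d/s per hop): 0.00315, 0.0037, 1.8932, 0.0161905, 0.00469892 ms; sum = 1.92094 ms.
End-to-end = 6.55 ms.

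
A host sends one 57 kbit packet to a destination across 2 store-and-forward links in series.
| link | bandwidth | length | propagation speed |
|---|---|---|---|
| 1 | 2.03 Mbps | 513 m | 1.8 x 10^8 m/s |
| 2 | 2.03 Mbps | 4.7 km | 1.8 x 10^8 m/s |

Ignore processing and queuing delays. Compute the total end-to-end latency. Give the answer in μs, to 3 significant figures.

L = 57000 bits.
Transmission delay per hop = L/R = 57000/2.03e+06 = 28078.8 μs; 2 hops → 56157.6 μs.
Propagation delays (d/s per hop): 2.85, 26.1111 μs; sum = 28.9611 μs.
End-to-end = 56200 μs.

56200 μs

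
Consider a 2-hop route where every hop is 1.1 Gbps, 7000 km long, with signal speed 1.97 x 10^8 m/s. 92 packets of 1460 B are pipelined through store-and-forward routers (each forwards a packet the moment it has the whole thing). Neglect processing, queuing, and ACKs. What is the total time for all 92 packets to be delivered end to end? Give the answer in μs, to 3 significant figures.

Per-hop transmission t_tx = L/R = 11680/1100000000 = 10.6182 μs.
Per-hop propagation t_prop = 7000000/197000000 = 35533 μs.
Pipeline fill: first packet needs 2·t_tx to clear all hops; remaining 91 packets each add one t_tx.
Total = (2+92-1)·t_tx + 2·t_prop = 93·10.6182 + 2·35533 = 72100 μs.

72100 μs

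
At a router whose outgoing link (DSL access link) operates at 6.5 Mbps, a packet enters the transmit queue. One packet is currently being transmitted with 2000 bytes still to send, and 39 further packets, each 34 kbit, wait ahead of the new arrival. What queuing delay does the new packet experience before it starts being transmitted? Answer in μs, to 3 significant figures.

206000 μs

Each queued packet: L/R = 34000/6500000 = 5230.77 μs.
39 queued → 204000 μs.
Plus remaining 16000 bits of current packet: 2461.54 μs.
Queuing delay = 206000 μs.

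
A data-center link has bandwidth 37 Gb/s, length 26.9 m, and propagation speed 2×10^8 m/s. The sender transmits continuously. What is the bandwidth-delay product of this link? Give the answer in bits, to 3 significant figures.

4980 bits

Propagation delay = 26.9 / 200000000 = 1.345e-07 s.
BDP = R × t_prop = 37000000000 × 1.345e-07 = 4976.5 bits.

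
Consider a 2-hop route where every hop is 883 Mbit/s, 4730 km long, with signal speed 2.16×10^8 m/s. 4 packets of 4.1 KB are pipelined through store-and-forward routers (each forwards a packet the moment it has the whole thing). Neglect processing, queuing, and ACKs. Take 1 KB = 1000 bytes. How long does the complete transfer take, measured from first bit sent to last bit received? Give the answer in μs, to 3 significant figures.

Per-hop transmission t_tx = L/R = 32800/883000000 = 37.1461 μs.
Per-hop propagation t_prop = 4730000/216000000 = 21898.1 μs.
Pipeline fill: first packet needs 2·t_tx to clear all hops; remaining 3 packets each add one t_tx.
Total = (2+4-1)·t_tx + 2·t_prop = 5·37.1461 + 2·21898.1 = 44000 μs.

44000 μs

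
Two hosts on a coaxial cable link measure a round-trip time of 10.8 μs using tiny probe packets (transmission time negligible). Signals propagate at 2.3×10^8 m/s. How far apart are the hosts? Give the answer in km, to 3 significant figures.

1.24 km

One-way propagation = RTT/2 = 5.4 μs.
d = s × t = 2.3e+08 × 5.4e-06 = 1.24 km.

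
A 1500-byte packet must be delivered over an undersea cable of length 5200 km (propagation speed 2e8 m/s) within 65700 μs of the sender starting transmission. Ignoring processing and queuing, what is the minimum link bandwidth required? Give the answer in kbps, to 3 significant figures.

L = 12000 bits.
Propagation delay = 5200000 / 200000000 = 26000 μs.
Transmission budget = 65700 − 26000 = 39700 μs.
R ≥ L / t_tx = 12000 bits / 0.0397 s = 302 kbps.

302 kbps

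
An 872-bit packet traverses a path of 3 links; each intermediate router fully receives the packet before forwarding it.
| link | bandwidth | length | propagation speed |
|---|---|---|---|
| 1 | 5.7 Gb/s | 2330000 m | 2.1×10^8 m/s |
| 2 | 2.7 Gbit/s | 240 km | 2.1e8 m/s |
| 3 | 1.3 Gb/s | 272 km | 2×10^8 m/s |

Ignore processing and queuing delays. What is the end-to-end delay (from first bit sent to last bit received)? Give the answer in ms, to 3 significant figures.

13.6 ms

Transmission delays (L/R per hop): 0.000152982, 0.000322963, 0.000670769 ms; sum = 0.00114671 ms.
Propagation delays (d/s per hop): 11.0952, 1.14286, 1.36 ms; sum = 13.5981 ms.
End-to-end = 13.6 ms.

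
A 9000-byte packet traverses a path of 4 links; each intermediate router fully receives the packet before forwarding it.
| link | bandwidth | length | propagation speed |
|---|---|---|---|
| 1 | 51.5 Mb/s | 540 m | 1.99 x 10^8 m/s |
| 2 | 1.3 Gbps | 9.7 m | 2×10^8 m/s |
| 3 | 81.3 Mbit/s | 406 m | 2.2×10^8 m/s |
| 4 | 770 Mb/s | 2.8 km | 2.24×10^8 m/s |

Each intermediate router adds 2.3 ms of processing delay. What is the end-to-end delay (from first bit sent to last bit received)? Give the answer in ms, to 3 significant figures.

L = 9000 × 8 = 72000 bits.
Transmission delays (L/R per hop): 1.39806, 0.0553846, 0.885609, 0.0935065 ms; sum = 2.43256 ms.
Propagation delays (d/s per hop): 0.00271357, 4.85e-05, 0.00184545, 0.0125 ms; sum = 0.0171075 ms.
Processing at 3 router(s): 3 × 2.3 ms = 6.9 ms.
End-to-end = 9.35 ms.

9.35 ms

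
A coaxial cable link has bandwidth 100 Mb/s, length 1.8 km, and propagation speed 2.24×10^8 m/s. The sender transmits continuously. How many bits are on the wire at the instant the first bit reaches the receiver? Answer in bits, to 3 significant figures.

Propagation delay = 1800 / 2.24e+08 = 8.03571e-06 s.
BDP = R × t_prop = 100000000 × 8.03571e-06 = 803.571 bits.

804 bits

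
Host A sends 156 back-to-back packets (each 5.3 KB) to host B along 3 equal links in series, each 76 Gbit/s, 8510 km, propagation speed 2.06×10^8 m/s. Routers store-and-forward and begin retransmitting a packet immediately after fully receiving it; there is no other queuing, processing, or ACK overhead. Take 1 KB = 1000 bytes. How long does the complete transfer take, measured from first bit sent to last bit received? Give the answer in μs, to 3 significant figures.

124000 μs

Per-hop transmission t_tx = L/R = 42400/76000000000 = 0.557895 μs.
Per-hop propagation t_prop = 8510000/206000000 = 41310.7 μs.
Pipeline fill: first packet needs 3·t_tx to clear all hops; remaining 155 packets each add one t_tx.
Total = (3+156-1)·t_tx + 3·t_prop = 158·0.557895 + 3·41310.7 = 124000 μs.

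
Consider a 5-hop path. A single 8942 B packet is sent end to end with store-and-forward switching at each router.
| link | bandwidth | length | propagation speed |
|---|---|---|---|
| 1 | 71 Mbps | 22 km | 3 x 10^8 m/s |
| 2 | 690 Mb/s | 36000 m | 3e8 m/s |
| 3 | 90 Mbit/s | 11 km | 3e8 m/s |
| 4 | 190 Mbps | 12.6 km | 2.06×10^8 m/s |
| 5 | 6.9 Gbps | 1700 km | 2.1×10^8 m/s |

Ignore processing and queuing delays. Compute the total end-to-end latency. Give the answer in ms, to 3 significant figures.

10.7 ms

L = 8942 × 8 = 71536 bits.
Transmission delays (L/R per hop): 1.00755, 0.103675, 0.794844, 0.376505, 0.0103675 ms; sum = 2.29294 ms.
Propagation delays (d/s per hop): 0.0733333, 0.12, 0.0366667, 0.061165, 8.09524 ms; sum = 8.3864 ms.
End-to-end = 10.7 ms.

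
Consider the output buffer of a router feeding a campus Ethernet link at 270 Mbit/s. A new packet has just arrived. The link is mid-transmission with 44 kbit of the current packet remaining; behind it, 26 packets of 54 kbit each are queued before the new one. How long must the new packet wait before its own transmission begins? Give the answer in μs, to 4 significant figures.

Each queued packet: L/R = 54000/270000000 = 200 μs.
26 queued → 5200 μs.
Plus remaining 44000 bits of current packet: 162.963 μs.
Queuing delay = 5363 μs.

5363 μs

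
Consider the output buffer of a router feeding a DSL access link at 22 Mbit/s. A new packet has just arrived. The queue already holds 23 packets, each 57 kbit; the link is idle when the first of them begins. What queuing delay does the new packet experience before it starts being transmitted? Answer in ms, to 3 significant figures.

Each queued packet: L/R = 57000/22000000 = 2.59091 ms.
23 queued → 59.5909 ms.
Queuing delay = 59.6 ms.

59.6 ms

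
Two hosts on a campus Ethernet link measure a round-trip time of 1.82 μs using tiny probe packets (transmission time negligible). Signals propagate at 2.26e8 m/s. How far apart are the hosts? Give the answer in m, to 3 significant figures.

206 m

One-way propagation = RTT/2 = 0.91 μs.
d = s × t = 2.26e+08 × 9.1e-07 = 206 m.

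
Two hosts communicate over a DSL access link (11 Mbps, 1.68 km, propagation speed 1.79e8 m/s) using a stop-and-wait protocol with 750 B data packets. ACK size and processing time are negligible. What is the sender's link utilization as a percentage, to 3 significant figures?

96.7 %

t_tx = L/R = 6000/11000000 = 0.000545455 s.
t_prop = 1680/179000000 = 9.38547e-06 s; RTT = 1.87709e-05 s.
Cycle = t_tx + RTT = 0.000564225 s.
Utilization = t_tx / cycle = 0.000545455/0.000564225 = 96.7 %.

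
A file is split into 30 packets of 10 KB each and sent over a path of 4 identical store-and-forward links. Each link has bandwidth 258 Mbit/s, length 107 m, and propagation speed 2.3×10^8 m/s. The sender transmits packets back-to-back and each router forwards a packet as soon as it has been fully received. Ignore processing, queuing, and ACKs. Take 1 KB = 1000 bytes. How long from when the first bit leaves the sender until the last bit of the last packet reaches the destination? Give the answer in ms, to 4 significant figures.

10.23 ms

Per-hop transmission t_tx = L/R = 80000/258000000 = 0.310078 ms.
Per-hop propagation t_prop = 107/2.3e+08 = 0.000465217 ms.
Pipeline fill: first packet needs 4·t_tx to clear all hops; remaining 29 packets each add one t_tx.
Total = (4+30-1)·t_tx + 4·t_prop = 33·0.310078 + 4·0.000465217 = 10.23 ms.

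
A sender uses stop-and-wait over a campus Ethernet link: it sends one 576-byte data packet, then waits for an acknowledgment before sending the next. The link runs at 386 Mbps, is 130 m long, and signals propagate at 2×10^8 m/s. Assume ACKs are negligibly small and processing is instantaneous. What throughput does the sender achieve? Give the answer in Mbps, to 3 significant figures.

t_tx = L/R = 4608/386000000 = 1.19378e-05 s.
t_prop = 130/200000000 = 6.5e-07 s; RTT = 1.3e-06 s.
Cycle = t_tx + RTT = 1.32378e-05 s.
Throughput = L / cycle = 4608 / 1.32378e-05 = 348 Mbps.

348 Mbps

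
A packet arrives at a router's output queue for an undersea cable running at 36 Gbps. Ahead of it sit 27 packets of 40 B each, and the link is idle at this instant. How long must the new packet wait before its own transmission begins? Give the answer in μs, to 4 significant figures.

0.2400 μs

Each queued packet: L/R = 320/36000000000 = 0.00888889 μs.
27 queued → 0.24 μs.
Queuing delay = 0.2400 μs.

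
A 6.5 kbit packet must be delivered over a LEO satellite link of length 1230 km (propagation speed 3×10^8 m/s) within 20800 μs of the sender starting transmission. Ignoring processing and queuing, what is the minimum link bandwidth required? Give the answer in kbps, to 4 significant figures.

Propagation delay = 1230000 / 300000000 = 4100 μs.
Transmission budget = 20800 − 4100 = 16700 μs.
R ≥ L / t_tx = 6500 bits / 0.0167 s = 389.2 kbps.

389.2 kbps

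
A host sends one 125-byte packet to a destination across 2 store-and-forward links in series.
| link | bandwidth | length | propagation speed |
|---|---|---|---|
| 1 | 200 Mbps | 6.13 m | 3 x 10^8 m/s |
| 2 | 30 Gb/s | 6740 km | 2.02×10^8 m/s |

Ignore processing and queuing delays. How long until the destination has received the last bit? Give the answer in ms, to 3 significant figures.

33.4 ms

L = 125 × 8 = 1000 bits.
Transmission delays (L/R per hop): 0.005, 3.33333e-05 ms; sum = 0.00503333 ms.
Propagation delays (d/s per hop): 2.04333e-05, 33.3663 ms; sum = 33.3664 ms.
End-to-end = 33.4 ms.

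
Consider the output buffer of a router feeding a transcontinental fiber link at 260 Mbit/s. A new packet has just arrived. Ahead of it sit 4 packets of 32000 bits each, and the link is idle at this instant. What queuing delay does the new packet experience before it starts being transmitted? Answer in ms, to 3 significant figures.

Each queued packet: L/R = 32000/260000000 = 0.123077 ms.
4 queued → 0.492308 ms.
Queuing delay = 0.492 ms.

0.492 ms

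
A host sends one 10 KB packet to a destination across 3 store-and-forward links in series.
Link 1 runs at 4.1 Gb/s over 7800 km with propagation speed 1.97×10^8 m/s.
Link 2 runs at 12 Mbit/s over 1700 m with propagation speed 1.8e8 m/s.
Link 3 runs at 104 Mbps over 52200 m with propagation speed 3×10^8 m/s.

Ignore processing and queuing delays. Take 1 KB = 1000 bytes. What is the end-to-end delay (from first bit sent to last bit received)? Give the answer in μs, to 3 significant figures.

47200 μs

L = 80000 bits.
Transmission delays (L/R per hop): 19.5122, 6666.67, 769.231 μs; sum = 7455.41 μs.
Propagation delays (d/s per hop): 39593.9, 9.44444, 174 μs; sum = 39777.4 μs.
End-to-end = 47200 μs.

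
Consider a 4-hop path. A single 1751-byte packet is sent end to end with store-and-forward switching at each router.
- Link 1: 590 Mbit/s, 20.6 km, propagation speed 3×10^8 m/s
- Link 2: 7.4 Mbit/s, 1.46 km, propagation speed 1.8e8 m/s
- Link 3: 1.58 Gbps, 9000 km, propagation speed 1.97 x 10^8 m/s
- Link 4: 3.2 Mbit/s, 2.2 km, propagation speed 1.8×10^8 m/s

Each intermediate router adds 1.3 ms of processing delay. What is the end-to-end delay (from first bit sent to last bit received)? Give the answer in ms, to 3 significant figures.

L = 1751 × 8 = 14008 bits.
Transmission delays (L/R per hop): 0.0237424, 1.89297, 0.00886582, 4.3775 ms; sum = 6.30308 ms.
Propagation delays (d/s per hop): 0.0686667, 0.00811111, 45.6853, 0.0122222 ms; sum = 45.7743 ms.
Processing at 3 router(s): 3 × 1.3 ms = 3.9 ms.
End-to-end = 56.0 ms.

56.0 ms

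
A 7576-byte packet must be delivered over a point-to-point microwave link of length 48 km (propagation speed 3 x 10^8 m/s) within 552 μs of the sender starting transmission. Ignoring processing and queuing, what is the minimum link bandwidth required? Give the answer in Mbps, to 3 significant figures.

155 Mbps

L = 60608 bits.
Propagation delay = 48000 / 300000000 = 160 μs.
Transmission budget = 552 − 160 = 392 μs.
R ≥ L / t_tx = 60608 bits / 0.000392 s = 155 Mbps.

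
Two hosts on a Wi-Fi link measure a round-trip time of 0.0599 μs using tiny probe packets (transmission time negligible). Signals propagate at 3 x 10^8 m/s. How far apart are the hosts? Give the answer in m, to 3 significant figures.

8.99 m

One-way propagation = RTT/2 = 0.02995 μs.
d = s × t = 300000000 × 2.995e-08 = 8.99 m.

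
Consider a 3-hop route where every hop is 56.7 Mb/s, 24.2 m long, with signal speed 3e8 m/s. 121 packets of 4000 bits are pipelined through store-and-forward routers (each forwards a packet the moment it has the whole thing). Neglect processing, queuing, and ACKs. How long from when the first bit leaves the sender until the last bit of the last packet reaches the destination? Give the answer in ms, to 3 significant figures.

Per-hop transmission t_tx = L/R = 4000/56700000 = 0.0705467 ms.
Per-hop propagation t_prop = 24.2/300000000 = 8.06667e-05 ms.
Pipeline fill: first packet needs 3·t_tx to clear all hops; remaining 120 packets each add one t_tx.
Total = (3+121-1)·t_tx + 3·t_prop = 123·0.0705467 + 3·8.06667e-05 = 8.68 ms.

8.68 ms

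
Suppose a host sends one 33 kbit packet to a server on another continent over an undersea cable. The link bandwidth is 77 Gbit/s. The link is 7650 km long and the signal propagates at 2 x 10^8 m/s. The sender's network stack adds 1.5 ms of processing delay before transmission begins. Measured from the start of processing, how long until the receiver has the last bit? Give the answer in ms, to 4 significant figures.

39.75 ms

L = 33000 bits.
Transmission delay = L/R = 33000 / 77000000000 = 0.000428571 ms.
Propagation delay = d/s = 7650000 m / 200000000 m/s = 38.25 ms.
Plus processing delay 1.5 ms = 1.5 ms.
Total = 39.75 ms.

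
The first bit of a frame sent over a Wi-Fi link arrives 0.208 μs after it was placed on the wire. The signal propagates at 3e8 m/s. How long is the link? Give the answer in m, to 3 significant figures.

d = s × t_prop = 300000000 × 2.08e-07 = 62.4 m.

62.4 m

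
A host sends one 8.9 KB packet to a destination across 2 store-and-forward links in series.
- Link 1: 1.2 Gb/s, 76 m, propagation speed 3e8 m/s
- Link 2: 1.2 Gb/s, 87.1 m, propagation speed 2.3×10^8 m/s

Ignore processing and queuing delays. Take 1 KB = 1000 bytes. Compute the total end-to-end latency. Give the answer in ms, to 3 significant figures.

0.119 ms

L = 71200 bits.
Transmission delay per hop = L/R = 71200/1200000000 = 0.0593333 ms; 2 hops → 0.118667 ms.
Propagation delays (d/s per hop): 0.000253333, 0.000378696 ms; sum = 0.000632029 ms.
End-to-end = 0.119 ms.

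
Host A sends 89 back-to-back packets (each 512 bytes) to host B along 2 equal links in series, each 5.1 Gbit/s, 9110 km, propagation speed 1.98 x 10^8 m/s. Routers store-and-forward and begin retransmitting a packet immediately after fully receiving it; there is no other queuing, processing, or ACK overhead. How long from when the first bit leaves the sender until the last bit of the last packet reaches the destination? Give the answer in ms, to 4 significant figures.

Per-hop transmission t_tx = L/R = 4096/5100000000 = 0.000803137 ms.
Per-hop propagation t_prop = 9110000/198000000 = 46.0101 ms.
Pipeline fill: first packet needs 2·t_tx to clear all hops; remaining 88 packets each add one t_tx.
Total = (2+89-1)·t_tx + 2·t_prop = 90·0.000803137 + 2·46.0101 = 92.09 ms.

92.09 ms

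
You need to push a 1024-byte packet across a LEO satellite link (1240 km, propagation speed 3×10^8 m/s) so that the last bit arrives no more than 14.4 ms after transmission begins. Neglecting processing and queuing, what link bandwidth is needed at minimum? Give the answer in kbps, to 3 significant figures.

L = 8192 bits.
Propagation delay = 1240000 / 300000000 = 4.13333 ms.
Transmission budget = 14.4 − 4.13333 = 10.2667 ms.
R ≥ L / t_tx = 8192 bits / 0.0102667 s = 798 kbps.

798 kbps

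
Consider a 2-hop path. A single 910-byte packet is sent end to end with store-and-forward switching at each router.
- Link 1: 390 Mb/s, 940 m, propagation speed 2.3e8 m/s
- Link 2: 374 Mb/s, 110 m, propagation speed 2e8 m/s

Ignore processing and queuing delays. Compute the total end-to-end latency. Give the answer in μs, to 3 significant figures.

L = 910 × 8 = 7280 bits.
Transmission delays (L/R per hop): 18.6667, 19.4652 μs; sum = 38.1319 μs.
Propagation delays (d/s per hop): 4.08696, 0.55 μs; sum = 4.63696 μs.
End-to-end = 42.8 μs.

42.8 μs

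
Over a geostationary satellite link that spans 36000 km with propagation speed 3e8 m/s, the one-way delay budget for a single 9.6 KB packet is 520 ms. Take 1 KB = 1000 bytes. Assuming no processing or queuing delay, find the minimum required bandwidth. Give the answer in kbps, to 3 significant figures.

L = 76800 bits.
Propagation delay = 36000000 / 300000000 = 120 ms.
Transmission budget = 520 − 120 = 400 ms.
R ≥ L / t_tx = 76800 bits / 0.4 s = 192 kbps.

192 kbps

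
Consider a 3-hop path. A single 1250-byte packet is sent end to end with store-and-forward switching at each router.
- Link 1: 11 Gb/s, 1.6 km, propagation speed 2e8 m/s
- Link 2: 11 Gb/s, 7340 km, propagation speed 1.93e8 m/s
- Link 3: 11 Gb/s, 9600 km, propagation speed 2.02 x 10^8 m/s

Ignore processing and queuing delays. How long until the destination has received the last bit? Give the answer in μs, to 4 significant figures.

L = 1250 × 8 = 10000 bits.
Transmission delay per hop = L/R = 10000/11000000000 = 0.909091 μs; 3 hops → 2.72727 μs.
Propagation delays (d/s per hop): 8, 38031.1, 47524.8 μs; sum = 85563.8 μs.
End-to-end = 85570 μs.

85570 μs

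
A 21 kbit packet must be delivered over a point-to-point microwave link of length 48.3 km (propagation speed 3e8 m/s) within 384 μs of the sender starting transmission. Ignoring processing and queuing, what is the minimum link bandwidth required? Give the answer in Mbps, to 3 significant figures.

94.2 Mbps

Propagation delay = 48300 / 300000000 = 161 μs.
Transmission budget = 384 − 161 = 223 μs.
R ≥ L / t_tx = 21000 bits / 0.000223 s = 94.2 Mbps.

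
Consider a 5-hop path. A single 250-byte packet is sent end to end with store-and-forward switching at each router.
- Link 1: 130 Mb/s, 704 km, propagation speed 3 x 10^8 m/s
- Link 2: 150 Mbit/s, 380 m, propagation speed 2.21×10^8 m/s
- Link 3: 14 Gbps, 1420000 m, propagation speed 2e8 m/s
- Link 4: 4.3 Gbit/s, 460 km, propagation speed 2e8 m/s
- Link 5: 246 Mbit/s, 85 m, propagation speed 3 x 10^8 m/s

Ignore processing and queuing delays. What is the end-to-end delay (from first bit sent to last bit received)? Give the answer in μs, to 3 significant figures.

L = 250 × 8 = 2000 bits.
Transmission delays (L/R per hop): 15.3846, 13.3333, 0.142857, 0.465116, 8.13008 μs; sum = 37.456 μs.
Propagation delays (d/s per hop): 2346.67, 1.71946, 7100, 2300, 0.283333 μs; sum = 11748.7 μs.
End-to-end = 11800 μs.

11800 μs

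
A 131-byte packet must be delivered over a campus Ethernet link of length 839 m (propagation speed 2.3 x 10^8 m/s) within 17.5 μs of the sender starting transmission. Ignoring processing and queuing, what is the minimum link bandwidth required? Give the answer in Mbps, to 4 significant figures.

L = 1048 bits.
Propagation delay = 839 / 2.3e+08 = 3.64783 μs.
Transmission budget = 17.5 − 3.64783 = 13.8522 μs.
R ≥ L / t_tx = 1048 bits / 1.38522e-05 s = 75.66 Mbps.

75.66 Mbps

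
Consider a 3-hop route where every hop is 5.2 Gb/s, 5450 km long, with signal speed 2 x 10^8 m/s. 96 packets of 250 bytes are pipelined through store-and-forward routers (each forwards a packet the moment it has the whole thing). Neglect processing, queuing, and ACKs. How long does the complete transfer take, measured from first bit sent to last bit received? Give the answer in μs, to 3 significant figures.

Per-hop transmission t_tx = L/R = 2000/5200000000 = 0.384615 μs.
Per-hop propagation t_prop = 5450000/200000000 = 27250 μs.
Pipeline fill: first packet needs 3·t_tx to clear all hops; remaining 95 packets each add one t_tx.
Total = (3+96-1)·t_tx + 3·t_prop = 98·0.384615 + 3·27250 = 81800 μs.

81800 μs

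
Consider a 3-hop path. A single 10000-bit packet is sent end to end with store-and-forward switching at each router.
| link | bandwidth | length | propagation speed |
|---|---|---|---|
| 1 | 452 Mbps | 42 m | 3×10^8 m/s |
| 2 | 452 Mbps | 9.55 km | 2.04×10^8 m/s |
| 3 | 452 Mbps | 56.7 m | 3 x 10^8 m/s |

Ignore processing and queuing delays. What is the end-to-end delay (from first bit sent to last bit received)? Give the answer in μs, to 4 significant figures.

113.5 μs

Transmission delay per hop = L/R = 10000/452000000 = 22.1239 μs; 3 hops → 66.3717 μs.
Propagation delays (d/s per hop): 0.14, 46.8137, 0.189 μs; sum = 47.1427 μs.
End-to-end = 113.5 μs.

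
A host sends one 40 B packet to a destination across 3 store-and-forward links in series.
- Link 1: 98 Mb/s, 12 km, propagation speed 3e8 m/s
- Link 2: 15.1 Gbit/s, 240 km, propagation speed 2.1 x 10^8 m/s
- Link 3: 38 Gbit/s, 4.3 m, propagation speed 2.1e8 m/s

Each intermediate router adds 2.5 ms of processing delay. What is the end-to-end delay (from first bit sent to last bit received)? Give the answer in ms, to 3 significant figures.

6.19 ms

L = 40 × 8 = 320 bits.
Transmission delays (L/R per hop): 0.00326531, 2.11921e-05, 8.42105e-06 ms; sum = 0.00329492 ms.
Propagation delays (d/s per hop): 0.04, 1.14286, 2.04762e-05 ms; sum = 1.18288 ms.
Processing at 2 router(s): 2 × 2.5 ms = 5 ms.
End-to-end = 6.19 ms.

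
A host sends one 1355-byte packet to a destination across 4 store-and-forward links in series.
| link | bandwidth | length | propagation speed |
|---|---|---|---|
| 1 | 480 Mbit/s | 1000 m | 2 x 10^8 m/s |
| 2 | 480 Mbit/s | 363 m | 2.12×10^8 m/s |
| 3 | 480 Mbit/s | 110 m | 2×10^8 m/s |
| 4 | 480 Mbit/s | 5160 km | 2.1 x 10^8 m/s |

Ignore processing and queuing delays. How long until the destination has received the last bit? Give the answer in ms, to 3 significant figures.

24.7 ms

L = 1355 × 8 = 10840 bits.
Transmission delay per hop = L/R = 10840/480000000 = 0.0225833 ms; 4 hops → 0.0903333 ms.
Propagation delays (d/s per hop): 0.005, 0.00171226, 0.00055, 24.5714 ms; sum = 24.5787 ms.
End-to-end = 24.7 ms.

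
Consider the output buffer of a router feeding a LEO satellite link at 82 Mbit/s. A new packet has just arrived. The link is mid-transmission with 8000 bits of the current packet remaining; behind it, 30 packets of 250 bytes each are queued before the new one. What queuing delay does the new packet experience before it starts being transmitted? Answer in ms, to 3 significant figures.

Each queued packet: L/R = 2000/82000000 = 0.0243902 ms.
30 queued → 0.731707 ms.
Plus remaining 8000 bits of current packet: 0.097561 ms.
Queuing delay = 0.829 ms.

0.829 ms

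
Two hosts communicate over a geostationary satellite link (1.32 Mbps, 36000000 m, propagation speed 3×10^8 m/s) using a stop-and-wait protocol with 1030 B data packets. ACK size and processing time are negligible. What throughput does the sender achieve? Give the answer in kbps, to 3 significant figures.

t_tx = L/R = 8240/1320000 = 0.00624242 s.
t_prop = 36000000/300000000 = 0.12 s; RTT = 0.24 s.
Cycle = t_tx + RTT = 0.246242 s.
Throughput = L / cycle = 8240 / 0.246242 = 33.5 kbps.

33.5 kbps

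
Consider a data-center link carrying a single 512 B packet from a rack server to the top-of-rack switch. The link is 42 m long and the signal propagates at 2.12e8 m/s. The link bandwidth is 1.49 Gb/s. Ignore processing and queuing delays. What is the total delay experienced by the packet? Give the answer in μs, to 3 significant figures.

2.95 μs

L = 512 × 8 = 4096 bits.
Transmission delay = L/R = 4096 / 1490000000 = 2.74899 μs.
Propagation delay = d/s = 42 m / 212000000 m/s = 0.198113 μs.
Total = 2.95 μs.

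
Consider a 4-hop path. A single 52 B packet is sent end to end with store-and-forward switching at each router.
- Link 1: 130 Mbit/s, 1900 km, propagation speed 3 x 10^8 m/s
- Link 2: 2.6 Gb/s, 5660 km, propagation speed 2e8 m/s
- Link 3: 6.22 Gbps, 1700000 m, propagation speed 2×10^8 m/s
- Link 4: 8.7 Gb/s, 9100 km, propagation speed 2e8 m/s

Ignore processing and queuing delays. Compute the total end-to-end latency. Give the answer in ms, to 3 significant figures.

L = 52 × 8 = 416 bits.
Transmission delays (L/R per hop): 0.0032, 0.00016, 6.6881e-05, 4.78161e-05 ms; sum = 0.0034747 ms.
Propagation delays (d/s per hop): 6.33333, 28.3, 8.5, 45.5 ms; sum = 88.6333 ms.
End-to-end = 88.6 ms.

88.6 ms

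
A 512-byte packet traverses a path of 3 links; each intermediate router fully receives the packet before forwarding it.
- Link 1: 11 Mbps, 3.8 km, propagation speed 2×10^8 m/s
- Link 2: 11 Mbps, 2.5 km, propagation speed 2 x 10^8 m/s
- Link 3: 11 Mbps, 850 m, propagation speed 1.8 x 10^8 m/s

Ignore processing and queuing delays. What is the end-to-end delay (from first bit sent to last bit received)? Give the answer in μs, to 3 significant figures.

L = 512 × 8 = 4096 bits.
Transmission delay per hop = L/R = 4096/11000000 = 372.364 μs; 3 hops → 1117.09 μs.
Propagation delays (d/s per hop): 19, 12.5, 4.72222 μs; sum = 36.2222 μs.
End-to-end = 1150 μs.

1150 μs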